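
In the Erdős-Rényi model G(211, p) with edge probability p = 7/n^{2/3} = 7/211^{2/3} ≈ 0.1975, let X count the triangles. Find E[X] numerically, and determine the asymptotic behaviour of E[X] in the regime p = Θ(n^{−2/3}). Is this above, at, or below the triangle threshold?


Number of potential triangles: C(211, 3) = 1543465.
Each occurs with probability p³ ≈ (0.1975)³ ≈ 7.704229e-03.
By linearity: E[X] = C(211, 3)·p³ ≈ 1543465 · 7.704229e-03 ≈ 11891.2085.
Since α = 2/3 < 1, p = c/n^{2/3} ≫ 1/n is above the triangle threshold p ~ 1/n. Asymptotically E[X] ~ (c³/6)·n^{3(1−α)} = (7³/6)·n^{1} → ∞; triangles are abundant w.h.p.

E[X] ≈ 11891.2085; in regime p = Θ(1/n^{2/3}) E[X] diverges (above the triangle threshold p ~ 1/n).


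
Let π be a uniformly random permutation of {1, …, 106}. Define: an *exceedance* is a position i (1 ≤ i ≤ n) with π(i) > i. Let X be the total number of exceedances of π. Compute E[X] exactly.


Write X = Σ_{i=1}^{106} X_i, where X_i = 1_{π(i) > i}.
For each fixed i, π(i) is uniform over {1, …, 106} (marginal of a uniform permutation), so P[π(i) > i] = (n − i)/n. Summing: Σ_{i=1}^{106} (n − i)/n = (0 + 1 + … + 105)/106 = 106(106 − 1)/(2·106) = (106 − 1)/2.
Hence E[X] = Σ_{i=1}^{106} (106 − i)/106 = 105/2 ≈ 52.500.

E[X] = 105/2 = 52.500.


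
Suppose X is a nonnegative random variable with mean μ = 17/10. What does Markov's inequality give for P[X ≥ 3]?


μ = E[X] = 17/10, a = 3.
Markov: P[X ≥ 3] ≤ μ/a = (17/10)/3 = 17/30.
Numerically: ≈ 0.56667.
(Since a = 3 > μ = 1.70000, the bound 17/30 is < 1 and informative.)

P[X ≥ 3] ≤ 17/30 ≈ 0.56667.


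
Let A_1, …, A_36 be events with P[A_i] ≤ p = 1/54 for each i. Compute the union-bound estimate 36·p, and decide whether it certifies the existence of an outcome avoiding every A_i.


Union bound: P[∪_{i=1}^{36} A_i] ≤ Σ_i P[A_i] ≤ 36·p = 36·(1/54) = 2/3.
Numerically: 2/3 ≈ 0.6666667.
Is 2/3 < 1? YES.
Since P[∪ A_i] ≤ 2/3 < 1, the complement has P[∩ A_i^c] ≥ 1 − 2/3 = 1/3 > 0, so some outcome avoids every A_i.

36·p = 2/3 ≈ 0.6666667; existence CERTIFIED by the union bound.


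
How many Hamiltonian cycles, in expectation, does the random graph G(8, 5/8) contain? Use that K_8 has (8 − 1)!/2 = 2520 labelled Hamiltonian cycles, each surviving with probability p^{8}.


K_8 has (8 − 1)!/2 = 2520 labelled Hamiltonian cycles.
For each such Hamiltonian cycle H, let X_H = 1 if all 8 edges of H are present in G. Then P[X_H = 1] = p^{8} = (5/8)^{8} = 390625/16777216.
Summing the indicators: E[X] = Σ_H E[X_H] = 2520 · p^{8} = 2520 · 390625/16777216 = 123046875/2097152.
Numerically: E[X] ≈ 58.7.

E[X] = 2520 · (5/8)^{8} = 123046875/2097152 ≈ 58.7.


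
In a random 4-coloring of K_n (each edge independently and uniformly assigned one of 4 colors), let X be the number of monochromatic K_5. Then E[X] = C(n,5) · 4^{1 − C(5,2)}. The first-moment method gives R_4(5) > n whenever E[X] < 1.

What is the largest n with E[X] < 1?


We need C(n, 5) · 4^{1 − 10} < 1, i.e. C(n, 5) < 4^{10 − 1} = 262144.
Check values of n near the boundary:
  n = 31: C(31, 5) = 169911; 169911 < 262144? YES
  n = 32: C(32, 5) = 201376; 201376 < 262144? YES
  n = 33: C(33, 5) = 237336; 237336 < 262144? YES
  n = 34: C(34, 5) = 278256; 278256 < 262144? NO
  n = 35: C(35, 5) = 324632; 324632 < 262144? NO
The largest n with C(n, 5) < 262144 is n = 33 (where E[X] = 29667/32768 ≈ 0.9054). Hence R_4(5) > 33, i.e. R_4(5) ≥ 34.

Largest n = 33; hence R_4(5) > 33.


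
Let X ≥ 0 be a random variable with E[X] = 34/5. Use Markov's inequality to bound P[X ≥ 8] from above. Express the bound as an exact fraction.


μ = E[X] = 34/5, a = 8.
Markov: P[X ≥ 8] ≤ μ/a = (34/5)/8 = 17/20.
Numerically: ≈ 0.850000.
(Since a = 8 > μ = 6.800000, the bound 17/20 is < 1 and informative.)

P[X ≥ 8] ≤ 17/20 ≈ 0.850000.


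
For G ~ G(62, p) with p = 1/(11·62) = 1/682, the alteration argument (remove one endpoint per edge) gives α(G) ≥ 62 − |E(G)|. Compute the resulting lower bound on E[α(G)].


E[|E(G)|] = C(62, 2)·p = 1891 · (1/682) = 61/22.
E[α(G)] ≥ n − E[|E(G)|] = 62 − 61/22 = 1303/22.
Numerically: ≈ 59.2273.
(This is only a lower bound; the true E[α(G)] may be larger.)

E[α(G)] ≥ 1303/22 ≈ 59.2273.


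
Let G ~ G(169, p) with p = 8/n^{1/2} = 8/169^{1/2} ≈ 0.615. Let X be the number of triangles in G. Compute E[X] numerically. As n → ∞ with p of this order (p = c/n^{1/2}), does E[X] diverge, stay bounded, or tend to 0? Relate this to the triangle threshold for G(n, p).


Number of potential triangles: C(169, 3) = 790244.
Each occurs with probability p³ ≈ (0.615)³ ≈ 2.33045e-01.
By linearity: E[X] = C(169, 3)·p³ ≈ 790244 · 2.33045e-01 ≈ 184162.462.
Since α = 1/2 < 1, p = c/n^{1/2} ≫ 1/n is above the triangle threshold p ~ 1/n. Asymptotically E[X] ~ (c³/6)·n^{3(1−α)} = (8³/6)·n^{1.5} → ∞; triangles are abundant w.h.p.

E[X] ≈ 184162.462; in regime p = Θ(1/n^{1/2}) E[X] diverges (above the triangle threshold p ~ 1/n).


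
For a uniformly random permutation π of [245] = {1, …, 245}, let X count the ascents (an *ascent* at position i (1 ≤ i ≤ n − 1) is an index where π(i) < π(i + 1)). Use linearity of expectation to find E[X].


Write X = Σ X_I over i = 1, …, 244, with X_I the indicator of one ascent.
There are 244 indicators.
For each fixed i, the pair (π(i), π(i+1)) is a uniformly random ordered pair of distinct values from {1, …, 245}; by symmetry P[π(i) < π(i+1)] = 1/2.
By linearity: E[X] = 244 · (1/2) = (245 − 1) · (1/2) = 122 ≈ 122.00000.

E[X] = 122 = 122.00000.


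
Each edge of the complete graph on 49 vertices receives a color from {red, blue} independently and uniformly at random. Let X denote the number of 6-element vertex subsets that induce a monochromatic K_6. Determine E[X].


Let X = Σ_S X_S over the C(49, 6) = 13983816 subsets S of size 6, where X_S = 1 if the K_6 on S is monochromatic.
For a fixed S, the K_6 on S has C(6, 2) = 15 edges. P[all 15 edges red] = (1/2)^15, and likewise for blue, so P[monochromatic] = 2·(1/2)^15 = 2^{1 − 15} = 1/16384.
By linearity: E[X] = C(49, 6) · 2^{1 − 15} = 13983816 · 1/16384 = 1747977/2048.
Numerically: E[X] ≈ 853.504.

E[X] = C(49,6)·2^(1−C(6,2)) = 1747977/2048 ≈ 853.504.


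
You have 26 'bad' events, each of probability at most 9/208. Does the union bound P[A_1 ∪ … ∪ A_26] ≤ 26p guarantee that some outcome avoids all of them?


Union bound: P[∪_{i=1}^{26} A_i] ≤ Σ_i P[A_i] ≤ 26·p = 26·(9/208) = 9/8.
Numerically: 9/8 ≈ 1.125.
Is 9/8 < 1? NO.
Since the bound 9/8 is ≥ 1, the union bound is uninformative here; it does NOT by itself certify existence.

26·p = 9/8 ≈ 1.125; existence NOT certified by the union bound.


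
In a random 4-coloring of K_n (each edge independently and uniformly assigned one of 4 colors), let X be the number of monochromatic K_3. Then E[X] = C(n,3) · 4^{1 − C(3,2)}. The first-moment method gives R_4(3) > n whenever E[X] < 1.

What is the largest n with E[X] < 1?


We need C(n, 3) · 4^{1 − 3} < 1, i.e. C(n, 3) < 4^{3 − 1} = 16.
Check values of n near the boundary:
  n = 3: C(3, 3) = 1; 1 < 16? YES
  n = 4: C(4, 3) = 4; 4 < 16? YES
  n = 5: C(5, 3) = 10; 10 < 16? YES
  n = 6: C(6, 3) = 20; 20 < 16? NO
  n = 7: C(7, 3) = 35; 35 < 16? NO
The largest n with C(n, 3) < 16 is n = 5 (where E[X] = 5/8 ≈ 0.6250000). Hence R_4(3) > 5, i.e. R_4(3) ≥ 6.

Largest n = 5; hence R_4(3) > 5.


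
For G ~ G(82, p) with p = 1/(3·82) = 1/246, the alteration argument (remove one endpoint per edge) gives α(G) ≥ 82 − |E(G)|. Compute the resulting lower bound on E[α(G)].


E[|E(G)|] = C(82, 2)·p = 3321 · (1/246) = 27/2.
E[α(G)] ≥ n − E[|E(G)|] = 82 − 27/2 = 137/2.
Numerically: ≈ 68.5000.
(This is only a lower bound; the true E[α(G)] may be larger.)

E[α(G)] ≥ 137/2 ≈ 68.5000.


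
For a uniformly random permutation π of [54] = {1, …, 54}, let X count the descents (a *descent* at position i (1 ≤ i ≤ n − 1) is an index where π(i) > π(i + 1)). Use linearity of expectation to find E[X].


Write X = Σ X_I over i = 1, …, 53, with X_I the indicator of one descent.
There are 53 indicators.
For each fixed i, the pair (π(i), π(i+1)) is a uniformly random ordered pair of distinct values from {1, …, 54}; by symmetry P[π(i) > π(i+1)] = 1/2.
By linearity: E[X] = 53 · (1/2) = (54 − 1) · (1/2) = 53/2 ≈ 26.50000.

E[X] = 53/2 = 26.50000.


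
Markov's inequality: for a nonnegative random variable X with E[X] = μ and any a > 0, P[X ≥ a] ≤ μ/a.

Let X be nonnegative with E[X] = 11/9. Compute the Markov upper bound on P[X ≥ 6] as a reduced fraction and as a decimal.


μ = E[X] = 11/9, a = 6.
Markov: P[X ≥ 6] ≤ μ/a = (11/9)/6 = 11/54.
Numerically: ≈ 0.20370.
(Since a = 6 > μ = 1.22222, the bound 11/54 is < 1 and informative.)

P[X ≥ 6] ≤ 11/54 ≈ 0.20370.


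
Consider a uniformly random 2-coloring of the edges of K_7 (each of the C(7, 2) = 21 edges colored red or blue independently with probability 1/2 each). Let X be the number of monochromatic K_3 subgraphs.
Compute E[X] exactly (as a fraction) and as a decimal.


Let X = Σ_S X_S over the C(7, 3) = 35 subsets S of size 3, where X_S = 1 if the K_3 on S is monochromatic.
For a fixed S, the K_3 on S has C(3, 2) = 3 edges. P[all 3 edges red] = (1/2)^3, and likewise for blue, so P[monochromatic] = 2·(1/2)^3 = 2^{1 − 3} = 1/4.
By linearity: E[X] = C(7, 3) · 2^{1 − 3} = 35 · 1/4 = 35/4.
Numerically: E[X] ≈ 8.75000.

E[X] = C(7,3)·2^(1−C(3,2)) = 35/4 ≈ 8.75000.


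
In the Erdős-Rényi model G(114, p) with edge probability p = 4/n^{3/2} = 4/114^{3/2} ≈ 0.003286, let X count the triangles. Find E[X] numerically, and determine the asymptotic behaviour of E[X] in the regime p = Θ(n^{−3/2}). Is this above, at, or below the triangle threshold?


Number of potential triangles: C(114, 3) = 240464.
Each occurs with probability p³ ≈ (0.003286)³ ≈ 3.549018e-08.
By linearity: E[X] = C(114, 3)·p³ ≈ 240464 · 3.549018e-08 ≈ 0.0085.
Since α = 3/2 > 1, p = c/n^{3/2} = o(1/n) is below the triangle threshold p ~ 1/n. Asymptotically E[X] ~ (c³/6)·n^{3(1−α)} = (4³/6)·n^{-1.5} → 0, so by Markov's inequality G has no triangles w.h.p.

E[X] ≈ 0.0085; in regime p = Θ(1/n^{3/2}) E[X] tends to 0 (below the triangle threshold p ~ 1/n).


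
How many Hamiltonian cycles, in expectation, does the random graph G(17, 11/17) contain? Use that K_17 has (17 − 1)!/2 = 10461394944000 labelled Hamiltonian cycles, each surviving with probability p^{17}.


K_17 has (17 − 1)!/2 = 10461394944000 labelled Hamiltonian cycles.
For each such Hamiltonian cycle H, let X_H = 1 if all 17 edges of H are present in G. Then P[X_H = 1] = p^{17} = (11/17)^{17} = 505447028499293771/827240261886336764177.
Summing the indicators: E[X] = Σ_H E[X_H] = 10461394944000 · p^{17} = 10461394944000 · 505447028499293771/827240261886336764177 = 5287680988402335763510093824000/827240261886336764177.
Numerically: E[X] ≈ 6.392e+09.

E[X] = 10461394944000 · (11/17)^{17} = 5287680988402335763510093824000/827240261886336764177 ≈ 6.392e+09.


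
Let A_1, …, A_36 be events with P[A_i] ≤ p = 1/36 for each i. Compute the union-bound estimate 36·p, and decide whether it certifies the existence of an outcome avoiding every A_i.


Union bound: P[∪_{i=1}^{36} A_i] ≤ Σ_i P[A_i] ≤ 36·p = 36·(1/36) = 1.
Numerically: 1 ≈ 1.000000.
Is 1 < 1? NO.
Since the bound 1 is ≥ 1, the union bound is uninformative here; it does NOT by itself certify existence.

36·p = 1 ≈ 1.000000; existence NOT certified by the union bound.


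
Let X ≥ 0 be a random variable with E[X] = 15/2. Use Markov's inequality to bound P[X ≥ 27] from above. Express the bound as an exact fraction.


μ = E[X] = 15/2, a = 27.
Markov: P[X ≥ 27] ≤ μ/a = (15/2)/27 = 5/18.
Numerically: ≈ 0.278.
(Since a = 27 > μ = 7.500, the bound 5/18 is < 1 and informative.)

P[X ≥ 27] ≤ 5/18 ≈ 0.278.


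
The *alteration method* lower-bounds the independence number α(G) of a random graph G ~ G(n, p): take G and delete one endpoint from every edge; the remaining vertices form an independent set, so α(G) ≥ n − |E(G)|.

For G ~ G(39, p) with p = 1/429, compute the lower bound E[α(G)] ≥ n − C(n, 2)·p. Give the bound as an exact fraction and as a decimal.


E[|E(G)|] = C(39, 2)·p = 741 · (1/429) = 19/11.
E[α(G)] ≥ n − E[|E(G)|] = 39 − 19/11 = 410/11.
Numerically: ≈ 37.27273.
(This is only a lower bound; the true E[α(G)] may be larger.)

E[α(G)] ≥ 410/11 ≈ 37.27273.


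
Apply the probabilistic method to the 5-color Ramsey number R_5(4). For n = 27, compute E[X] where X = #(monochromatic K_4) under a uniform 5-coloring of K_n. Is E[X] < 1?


E[X] = C(27, 4) · 5^{1 − 6} = 17550 · 5^{−5} = 17550/3125.
As a reduced fraction: E[X] = 702/125 ≈ 5.616.
Is E[X] < 1? NO.
Since E[X] ≥ 1, the first-moment bound is inconclusive at n = 27; it does NOT by itself certify R_5(4) > 27.

E[X] = 702/125 ≈ 5.616; E[X] ≥ 1; first-moment method inconclusive here.


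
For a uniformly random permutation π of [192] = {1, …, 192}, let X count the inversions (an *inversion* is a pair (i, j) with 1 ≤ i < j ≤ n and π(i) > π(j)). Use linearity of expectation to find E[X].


Write X = Σ X_I over the C(192, 2) = 18336 pairs i < j, with X_I the indicator of one inversion.
There are 18336 indicators.
For each fixed pair i < j, the values π(i) and π(j) are two distinct elements of {1, …, 192} in uniformly random order; by symmetry P[π(i) > π(j)] = 1/2.
By linearity: E[X] = 18336 · (1/2) = C(192, 2) · (1/2) = 18336/2 = 9168 ≈ 9168.00000.

E[X] = 9168 = 9168.00000.


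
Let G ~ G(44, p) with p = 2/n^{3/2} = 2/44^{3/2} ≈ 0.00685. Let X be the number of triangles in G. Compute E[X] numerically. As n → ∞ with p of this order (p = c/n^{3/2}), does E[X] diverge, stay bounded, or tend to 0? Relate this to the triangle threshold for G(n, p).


Number of potential triangles: C(44, 3) = 13244.
Each occurs with probability p³ ≈ (0.00685)³ ≈ 3.21775e-07.
By linearity: E[X] = C(44, 3)·p³ ≈ 13244 · 3.21775e-07 ≈ 0.004.
Since α = 3/2 > 1, p = c/n^{3/2} = o(1/n) is below the triangle threshold p ~ 1/n. Asymptotically E[X] ~ (c³/6)·n^{3(1−α)} = (2³/6)·n^{-1.5} → 0, so by Markov's inequality G has no triangles w.h.p.

E[X] ≈ 0.004; in regime p = Θ(1/n^{3/2}) E[X] tends to 0 (below the triangle threshold p ~ 1/n).


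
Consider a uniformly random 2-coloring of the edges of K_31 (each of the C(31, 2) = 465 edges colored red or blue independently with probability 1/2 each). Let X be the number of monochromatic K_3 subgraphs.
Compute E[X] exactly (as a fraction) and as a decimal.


Let X = Σ_S X_S over the C(31, 3) = 4495 subsets S of size 3, where X_S = 1 if the K_3 on S is monochromatic.
For a fixed S, the K_3 on S has C(3, 2) = 3 edges. P[all 3 edges red] = (1/2)^3, and likewise for blue, so P[monochromatic] = 2·(1/2)^3 = 2^{1 − 3} = 1/4.
By linearity of expectation: E[X] = C(31, 3) · 2^{1 − 3} = 4495 · 1/4 = 4495/4.
Numerically: E[X] ≈ 1123.750.

E[X] = C(31,3)·2^(1−C(3,2)) = 4495/4 ≈ 1123.750.


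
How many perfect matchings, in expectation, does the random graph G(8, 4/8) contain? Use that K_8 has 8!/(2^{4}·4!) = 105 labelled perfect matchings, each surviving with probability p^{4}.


K_8 has 8!/(2^{4}·4!) = 105 labelled perfect matchings.
For each such perfect matching H, let X_H = 1 if all 4 edges of H are present in G. Then P[X_H = 1] = p^{4} = (1/2)^{4} = 1/16.
By linearity: E[X] = Σ_H E[X_H] = 105 · p^{4} = 105 · 1/16 = 105/16.
Numerically: E[X] ≈ 6.56.

E[X] = 105 · (1/2)^{4} = 105/16 ≈ 6.56.


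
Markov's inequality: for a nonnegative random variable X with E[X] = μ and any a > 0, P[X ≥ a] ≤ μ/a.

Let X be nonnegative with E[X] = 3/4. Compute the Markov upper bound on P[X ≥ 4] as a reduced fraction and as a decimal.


μ = E[X] = 3/4, a = 4.
Markov: P[X ≥ 4] ≤ μ/a = (3/4)/4 = 3/16.
Numerically: ≈ 0.18750.
(Since a = 4 > μ = 0.75000, the bound 3/16 is < 1 and informative.)

P[X ≥ 4] ≤ 3/16 ≈ 0.18750.


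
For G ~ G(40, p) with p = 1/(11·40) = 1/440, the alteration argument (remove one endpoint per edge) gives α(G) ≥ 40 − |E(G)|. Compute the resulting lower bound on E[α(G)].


E[|E(G)|] = C(40, 2)·p = 780 · (1/440) = 39/22.
E[α(G)] ≥ n − E[|E(G)|] = 40 − 39/22 = 841/22.
Numerically: ≈ 38.227273.
(This is only a lower bound; the true E[α(G)] may be larger.)

E[α(G)] ≥ 841/22 ≈ 38.227273.


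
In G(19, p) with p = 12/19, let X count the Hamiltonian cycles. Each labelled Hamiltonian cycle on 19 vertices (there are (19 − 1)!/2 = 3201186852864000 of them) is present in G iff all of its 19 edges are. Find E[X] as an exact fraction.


K_19 has (19 − 1)!/2 = 3201186852864000 labelled Hamiltonian cycles.
For each such Hamiltonian cycle H, let X_H = 1 if all 19 edges of H are present in G. Then P[X_H = 1] = p^{19} = (12/19)^{19} = 319479999370622926848/1978419655660313589123979.
Summing the indicators: E[X] = Σ_H E[X_H] = 3201186852864000 · p^{19} = 3201186852864000 · 319479999370622926848/1978419655660313589123979 = 1022715173738237107931793611292672000/1978419655660313589123979.
Numerically: E[X] ≈ 5.1694e+11.

E[X] = 3201186852864000 · (12/19)^{19} = 1022715173738237107931793611292672000/1978419655660313589123979 ≈ 5.1694e+11.


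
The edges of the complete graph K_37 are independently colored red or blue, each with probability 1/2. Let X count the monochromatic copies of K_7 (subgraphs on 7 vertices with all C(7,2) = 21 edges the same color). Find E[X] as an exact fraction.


Let X = Σ_S X_S over the C(37, 7) = 10295472 subsets S of size 7, where X_S = 1 if the K_7 on S is monochromatic.
For a fixed S, the K_7 on S has C(7, 2) = 21 edges. P[all 21 edges red] = (1/2)^21, and likewise for blue, so P[monochromatic] = 2·(1/2)^21 = 2^{1 − 21} = 1/1048576.
By linearity: E[X] = C(37, 7) · 2^{1 − 21} = 10295472 · 1/1048576 = 643467/65536.
Numerically: E[X] ≈ 9.818527.

E[X] = C(37,7)·2^(1−C(7,2)) = 643467/65536 ≈ 9.818527.


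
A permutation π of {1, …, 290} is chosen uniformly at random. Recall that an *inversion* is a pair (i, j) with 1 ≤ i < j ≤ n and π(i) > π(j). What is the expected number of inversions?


Write X = Σ X_I over the C(290, 2) = 41905 pairs i < j, with X_I the indicator of one inversion.
There are 41905 indicators.
For each fixed pair i < j, the values π(i) and π(j) are two distinct elements of {1, …, 290} in uniformly random order; by symmetry P[π(i) > π(j)] = 1/2.
By linearity: E[X] = 41905 · (1/2) = C(290, 2) · (1/2) = 41905/2 = 41905/2 ≈ 20952.5000.

E[X] = 41905/2 = 20952.5000.


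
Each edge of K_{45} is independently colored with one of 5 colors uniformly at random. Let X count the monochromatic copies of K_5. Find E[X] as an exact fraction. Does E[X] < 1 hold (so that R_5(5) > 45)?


E[X] = C(45, 5) · 5^{1 − 10} = 1221759 · 5^{−9} = 1221759/1953125.
As a reduced fraction: E[X] = 1221759/1953125 ≈ 0.62554.
Is E[X] < 1? YES.
Since E[X] < 1, there exists a 5-coloring of K_{45} with no monochromatic K_5; hence R_5(5) > 45.

E[X] = 1221759/1953125 ≈ 0.62554; E[X] < 1, so R_5(5) > 45.


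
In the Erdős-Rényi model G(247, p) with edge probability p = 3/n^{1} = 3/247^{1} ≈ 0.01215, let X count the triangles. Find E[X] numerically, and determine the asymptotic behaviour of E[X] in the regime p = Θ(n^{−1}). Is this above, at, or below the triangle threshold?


Number of potential triangles: C(247, 3) = 2481115.
Each occurs with probability p³ ≈ (0.01215)³ ≈ 1.791731e-06.
By linearity: E[X] = C(247, 3)·p³ ≈ 2481115 · 1.791731e-06 ≈ 4.4455.
Here α = 1, so p = 3/n is exactly at the triangle threshold p ~ 1/n. Asymptotically E[X] → c³/6 = 3³/6 = 9/2 ≈ 4.5000, a bounded constant. In this regime the triangle count is asymptotically Poisson(c³/6).

E[X] ≈ 4.4455; in regime p = Θ(1/n^{1}) E[X] stays bounded (at the triangle threshold p ~ 1/n).


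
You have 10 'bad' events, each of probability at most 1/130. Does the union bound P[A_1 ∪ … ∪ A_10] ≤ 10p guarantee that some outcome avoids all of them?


Union bound: P[∪_{i=1}^{10} A_i] ≤ Σ_i P[A_i] ≤ 10·p = 10·(1/130) = 1/13.
Numerically: 1/13 ≈ 0.0769.
Is 1/13 < 1? YES.
Since P[∪ A_i] ≤ 1/13 < 1, the complement has P[∩ A_i^c] ≥ 1 − 1/13 = 12/13 > 0, so some outcome avoids every A_i.

10·p = 1/13 ≈ 0.0769; existence CERTIFIED by the union bound.


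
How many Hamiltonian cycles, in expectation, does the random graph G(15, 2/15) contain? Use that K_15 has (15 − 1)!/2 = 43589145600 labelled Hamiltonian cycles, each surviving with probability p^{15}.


K_15 has (15 − 1)!/2 = 43589145600 labelled Hamiltonian cycles.
For each such Hamiltonian cycle H, let X_H = 1 if all 15 edges of H are present in G. Then P[X_H = 1] = p^{15} = (2/15)^{15} = 32768/437893890380859375.
By linearity of expectation: E[X] = Σ_H E[X_H] = 43589145600 · p^{15} = 43589145600 · 32768/437893890380859375 = 235115905024/72081298828125.
Numerically: E[X] ≈ 0.00326182.

E[X] = 43589145600 · (2/15)^{15} = 235115905024/72081298828125 ≈ 0.00326182.


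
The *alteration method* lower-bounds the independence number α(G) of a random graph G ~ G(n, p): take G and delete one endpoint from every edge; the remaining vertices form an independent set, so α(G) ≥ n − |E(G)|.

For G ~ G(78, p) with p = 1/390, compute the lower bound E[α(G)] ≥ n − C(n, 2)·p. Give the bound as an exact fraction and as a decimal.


E[|E(G)|] = C(78, 2)·p = 3003 · (1/390) = 77/10.
E[α(G)] ≥ n − E[|E(G)|] = 78 − 77/10 = 703/10.
Numerically: ≈ 70.300000.
(This is only a lower bound; the true E[α(G)] may be larger.)

E[α(G)] ≥ 703/10 ≈ 70.300000.


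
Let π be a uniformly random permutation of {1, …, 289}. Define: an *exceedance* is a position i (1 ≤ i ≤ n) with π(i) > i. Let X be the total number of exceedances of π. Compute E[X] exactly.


Write X = Σ_{i=1}^{289} X_i, where X_i = 1_{π(i) > i}.
For each fixed i, π(i) is uniform over {1, …, 289} (marginal of a uniform permutation), so P[π(i) > i] = (n − i)/n. Summing: Σ_{i=1}^{289} (n − i)/n = (0 + 1 + … + 288)/289 = 289(289 − 1)/(2·289) = (289 − 1)/2.
Hence E[X] = Σ_{i=1}^{289} (289 − i)/289 = 144 ≈ 144.000000.

E[X] = 144 = 144.000000.


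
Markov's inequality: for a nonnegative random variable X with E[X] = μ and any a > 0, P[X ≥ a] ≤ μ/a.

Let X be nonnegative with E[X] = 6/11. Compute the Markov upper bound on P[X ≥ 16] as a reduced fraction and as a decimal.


μ = E[X] = 6/11, a = 16.
Markov: P[X ≥ 16] ≤ μ/a = (6/11)/16 = 3/88.
Numerically: ≈ 0.03409.
(Since a = 16 > μ = 0.54545, the bound 3/88 is < 1 and informative.)

P[X ≥ 16] ≤ 3/88 ≈ 0.03409.


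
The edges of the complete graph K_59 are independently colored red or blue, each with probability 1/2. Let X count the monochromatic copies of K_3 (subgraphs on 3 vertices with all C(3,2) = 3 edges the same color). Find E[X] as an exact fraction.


Let X = Σ_S X_S over the C(59, 3) = 32509 subsets S of size 3, where X_S = 1 if the K_3 on S is monochromatic.
For a fixed S, the K_3 on S has C(3, 2) = 3 edges. P[all 3 edges red] = (1/2)^3, and likewise for blue, so P[monochromatic] = 2·(1/2)^3 = 2^{1 − 3} = 1/4.
By linearity of expectation: E[X] = C(59, 3) · 2^{1 − 3} = 32509 · 1/4 = 32509/4.
Numerically: E[X] ≈ 8127.2500.

E[X] = C(59,3)·2^(1−C(3,2)) = 32509/4 ≈ 8127.2500.


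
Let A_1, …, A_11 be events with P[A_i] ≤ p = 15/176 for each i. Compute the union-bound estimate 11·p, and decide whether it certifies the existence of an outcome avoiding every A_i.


Union bound: P[∪_{i=1}^{11} A_i] ≤ Σ_i P[A_i] ≤ 11·p = 11·(15/176) = 15/16.
Numerically: 15/16 ≈ 0.937500.
Is 15/16 < 1? YES.
Since P[∪ A_i] ≤ 15/16 < 1, the complement has P[∩ A_i^c] ≥ 1 − 15/16 = 1/16 > 0, so some outcome avoids every A_i.

11·p = 15/16 ≈ 0.937500; existence CERTIFIED by the union bound.


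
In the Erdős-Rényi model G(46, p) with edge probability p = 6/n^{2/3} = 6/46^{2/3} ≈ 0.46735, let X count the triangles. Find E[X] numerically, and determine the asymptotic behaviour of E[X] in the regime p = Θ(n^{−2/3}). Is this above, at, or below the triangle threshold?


Number of potential triangles: C(46, 3) = 15180.
Each occurs with probability p³ ≈ (0.46735)³ ≈ 1.0207940e-01.
By linearity: E[X] = C(46, 3)·p³ ≈ 15180 · 1.0207940e-01 ≈ 1549.56522.
Since α = 2/3 < 1, p = c/n^{2/3} ≫ 1/n is above the triangle threshold p ~ 1/n. Asymptotically E[X] ~ (c³/6)·n^{3(1−α)} = (6³/6)·n^{1} → ∞; triangles are abundant w.h.p.

E[X] ≈ 1549.56522; in regime p = Θ(1/n^{2/3}) E[X] diverges (above the triangle threshold p ~ 1/n).


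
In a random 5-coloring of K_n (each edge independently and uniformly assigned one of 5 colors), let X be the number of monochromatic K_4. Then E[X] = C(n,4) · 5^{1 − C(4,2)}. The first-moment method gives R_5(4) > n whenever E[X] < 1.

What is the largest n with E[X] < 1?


We need C(n, 4) · 5^{1 − 6} < 1, i.e. C(n, 4) < 5^{6 − 1} = 3125.
Check values of n near the boundary:
  n = 13: C(13, 4) = 715; 715 < 3125? YES
  n = 14: C(14, 4) = 1001; 1001 < 3125? YES
  n = 15: C(15, 4) = 1365; 1365 < 3125? YES
  n = 16: C(16, 4) = 1820; 1820 < 3125? YES
  n = 17: C(17, 4) = 2380; 2380 < 3125? YES
  n = 18: C(18, 4) = 3060; 3060 < 3125? YES
  n = 19: C(19, 4) = 3876; 3876 < 3125? NO
  n = 20: C(20, 4) = 4845; 4845 < 3125? NO
The largest n with C(n, 4) < 3125 is n = 18 (where E[X] = 612/625 ≈ 0.9792). Hence R_5(4) > 18, i.e. R_5(4) ≥ 19.

Largest n = 18; hence R_5(4) > 18.


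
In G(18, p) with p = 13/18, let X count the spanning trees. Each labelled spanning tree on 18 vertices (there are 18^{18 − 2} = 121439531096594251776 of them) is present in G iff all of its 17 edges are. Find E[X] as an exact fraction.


K_18 has 18^{18 − 2} = 121439531096594251776 labelled spanning trees.
For each such spanning tree H, let X_H = 1 if all 17 edges of H are present in G. Then P[X_H = 1] = p^{17} = (13/18)^{17} = 8650415919381337933/2185911559738696531968.
By linearity: E[X] = Σ_H E[X_H] = 121439531096594251776 · p^{17} = 121439531096594251776 · 8650415919381337933/2185911559738696531968 = 8650415919381337933/18.
Numerically: E[X] ≈ 4.806e+17.

E[X] = 121439531096594251776 · (13/18)^{17} = 8650415919381337933/18 ≈ 4.806e+17.


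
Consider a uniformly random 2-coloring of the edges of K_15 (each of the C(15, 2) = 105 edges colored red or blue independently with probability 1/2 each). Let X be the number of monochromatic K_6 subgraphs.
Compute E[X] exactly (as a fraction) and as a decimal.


Let X = Σ_S X_S over the C(15, 6) = 5005 subsets S of size 6, where X_S = 1 if the K_6 on S is monochromatic.
For a fixed S, the K_6 on S has C(6, 2) = 15 edges. P[all 15 edges red] = (1/2)^15, and likewise for blue, so P[monochromatic] = 2·(1/2)^15 = 2^{1 − 15} = 1/16384.
By linearity of expectation: E[X] = C(15, 6) · 2^{1 − 15} = 5005 · 1/16384 = 5005/16384.
Numerically: E[X] ≈ 0.305481.

E[X] = C(15,6)·2^(1−C(6,2)) = 5005/16384 ≈ 0.305481.


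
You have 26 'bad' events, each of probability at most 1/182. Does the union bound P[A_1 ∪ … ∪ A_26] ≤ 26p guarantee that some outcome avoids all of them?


Union bound: P[∪_{i=1}^{26} A_i] ≤ Σ_i P[A_i] ≤ 26·p = 26·(1/182) = 1/7.
Numerically: 1/7 ≈ 0.1429.
Is 1/7 < 1? YES.
Since P[∪ A_i] ≤ 1/7 < 1, the complement has P[∩ A_i^c] ≥ 1 − 1/7 = 6/7 > 0, so some outcome avoids every A_i.

26·p = 1/7 ≈ 0.1429; existence CERTIFIED by the union bound.


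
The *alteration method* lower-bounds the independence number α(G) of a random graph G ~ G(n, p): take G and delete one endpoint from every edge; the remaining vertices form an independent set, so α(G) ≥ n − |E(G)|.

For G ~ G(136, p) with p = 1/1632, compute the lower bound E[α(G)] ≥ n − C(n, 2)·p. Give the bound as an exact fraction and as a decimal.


E[|E(G)|] = C(136, 2)·p = 9180 · (1/1632) = 45/8.
E[α(G)] ≥ n − E[|E(G)|] = 136 − 45/8 = 1043/8.
Numerically: ≈ 130.37500.
(This is only a lower bound; the true E[α(G)] may be larger.)

E[α(G)] ≥ 1043/8 ≈ 130.37500.


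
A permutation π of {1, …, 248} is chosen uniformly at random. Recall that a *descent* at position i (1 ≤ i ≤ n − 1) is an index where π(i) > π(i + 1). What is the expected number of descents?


Write X = Σ X_I over i = 1, …, 247, with X_I the indicator of one descent.
There are 247 indicators.
For each fixed i, the pair (π(i), π(i+1)) is a uniformly random ordered pair of distinct values from {1, …, 248}; by symmetry P[π(i) > π(i+1)] = 1/2.
By linearity: E[X] = 247 · (1/2) = (248 − 1) · (1/2) = 247/2 ≈ 123.5000.

E[X] = 247/2 = 123.5000.


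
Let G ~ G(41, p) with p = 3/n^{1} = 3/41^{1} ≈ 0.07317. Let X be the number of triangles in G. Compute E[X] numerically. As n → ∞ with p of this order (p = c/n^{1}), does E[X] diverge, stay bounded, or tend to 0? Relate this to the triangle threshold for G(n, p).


Number of potential triangles: C(41, 3) = 10660.
Each occurs with probability p³ ≈ (0.07317)³ ≈ 3.917529e-04.
By linearity: E[X] = C(41, 3)·p³ ≈ 10660 · 3.917529e-04 ≈ 4.1761.
Here α = 1, so p = 3/n is exactly at the triangle threshold p ~ 1/n. Asymptotically E[X] → c³/6 = 3³/6 = 9/2 ≈ 4.5000, a bounded constant. In this regime the triangle count is asymptotically Poisson(c³/6).

E[X] ≈ 4.1761; in regime p = Θ(1/n^{1}) E[X] stays bounded (at the triangle threshold p ~ 1/n).


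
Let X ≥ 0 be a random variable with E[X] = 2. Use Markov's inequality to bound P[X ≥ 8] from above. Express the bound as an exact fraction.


μ = E[X] = 2, a = 8.
Markov: P[X ≥ 8] ≤ μ/a = (2)/8 = 1/4.
Numerically: ≈ 0.25000.
(Since a = 8 > μ = 2.00000, the bound 1/4 is < 1 and informative.)

P[X ≥ 8] ≤ 1/4 ≈ 0.25000.


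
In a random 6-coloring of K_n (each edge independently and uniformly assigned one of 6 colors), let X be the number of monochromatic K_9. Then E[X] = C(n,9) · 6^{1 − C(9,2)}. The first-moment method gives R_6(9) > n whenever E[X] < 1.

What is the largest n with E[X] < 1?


We need C(n, 9) · 6^{1 − 36} < 1, i.e. C(n, 9) < 6^{36 − 1} = 1719070799748422591028658176.
Check values of n near the boundary:
  n = 4404: C(4404, 9) = 1703375445537161676647015880; 1703375445537161676647015880 < 1719070799748422591028658176? YES
  n = 4405: C(4405, 9) = 1706862792900636302463627150; 1706862792900636302463627150 < 1719070799748422591028658176? YES
  n = 4406: C(4406, 9) = 1710356485221788389505285700; 1710356485221788389505285700 < 1719070799748422591028658176? YES
  n = 4407: C(4407, 9) = 1713856532599459170657070050; 1713856532599459170657070050 < 1719070799748422591028658176? YES
  n = 4408: C(4408, 9) = 1717362945146264156457459600; 1717362945146264156457459600 < 1719070799748422591028658176? YES
  n = 4409: C(4409, 9) = 1720875732988608787686577131; 1720875732988608787686577131 < 1719070799748422591028658176? NO
  n = 4410: C(4410, 9) = 1724394906266704102180823710; 1724394906266704102180823710 < 1719070799748422591028658176? NO
  n = 4411: C(4411, 9) = 1727920475134582415883601405; 1727920475134582415883601405 < 1719070799748422591028658176? NO
The largest n with C(n, 9) < 1719070799748422591028658176 is n = 4408 (where E[X] = 35778394690547169926197075/35813974994758803979763712 ≈ 0.99901). Hence R_6(9) > 4408, i.e. R_6(9) ≥ 4409.

Largest n = 4408; hence R_6(9) > 4408.


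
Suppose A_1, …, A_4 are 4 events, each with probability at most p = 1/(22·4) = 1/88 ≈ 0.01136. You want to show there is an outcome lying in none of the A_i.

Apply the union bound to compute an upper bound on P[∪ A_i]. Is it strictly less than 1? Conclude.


Union bound: P[∪_{i=1}^{4} A_i] ≤ Σ_i P[A_i] ≤ 4·p = 4·(1/88) = 1/22.
Numerically: 1/22 ≈ 0.04545.
Is 1/22 < 1? YES.
Since P[∪ A_i] ≤ 1/22 < 1, the complement has P[∩ A_i^c] ≥ 1 − 1/22 = 21/22 > 0, so some outcome avoids every A_i.

4·p = 1/22 ≈ 0.04545; existence CERTIFIED by the union bound.


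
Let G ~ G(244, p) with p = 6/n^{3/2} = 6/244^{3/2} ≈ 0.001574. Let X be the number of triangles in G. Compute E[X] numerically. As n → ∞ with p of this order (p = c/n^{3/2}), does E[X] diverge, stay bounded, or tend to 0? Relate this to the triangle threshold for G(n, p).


Number of potential triangles: C(244, 3) = 2391444.
Each occurs with probability p³ ≈ (0.001574)³ ≈ 3.901212e-09.
By linearity: E[X] = C(244, 3)·p³ ≈ 2391444 · 3.901212e-09 ≈ 0.0093.
Since α = 3/2 > 1, p = c/n^{3/2} = o(1/n) is below the triangle threshold p ~ 1/n. Asymptotically E[X] ~ (c³/6)·n^{3(1−α)} = (6³/6)·n^{-1.5} → 0, so by Markov's inequality G has no triangles w.h.p.

E[X] ≈ 0.0093; in regime p = Θ(1/n^{3/2}) E[X] tends to 0 (below the triangle threshold p ~ 1/n).


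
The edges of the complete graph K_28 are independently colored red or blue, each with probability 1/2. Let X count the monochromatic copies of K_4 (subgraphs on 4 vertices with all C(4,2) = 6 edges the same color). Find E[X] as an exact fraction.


Let X = Σ_S X_S over the C(28, 4) = 20475 subsets S of size 4, where X_S = 1 if the K_4 on S is monochromatic.
For a fixed S, the K_4 on S has C(4, 2) = 6 edges. P[all 6 edges red] = (1/2)^6, and likewise for blue, so P[monochromatic] = 2·(1/2)^6 = 2^{1 − 6} = 1/32.
By linearity: E[X] = C(28, 4) · 2^{1 − 6} = 20475 · 1/32 = 20475/32.
Numerically: E[X] ≈ 639.8438.

E[X] = C(28,4)·2^(1−C(4,2)) = 20475/32 ≈ 639.8438.


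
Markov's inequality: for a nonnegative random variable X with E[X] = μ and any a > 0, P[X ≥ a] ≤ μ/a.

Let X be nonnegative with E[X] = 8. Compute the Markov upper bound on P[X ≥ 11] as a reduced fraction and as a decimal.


μ = E[X] = 8, a = 11.
Markov: P[X ≥ 11] ≤ μ/a = (8)/11 = 8/11.
Numerically: ≈ 0.72727.
(Since a = 11 > μ = 8.00000, the bound 8/11 is < 1 and informative.)

P[X ≥ 11] ≤ 8/11 ≈ 0.72727.


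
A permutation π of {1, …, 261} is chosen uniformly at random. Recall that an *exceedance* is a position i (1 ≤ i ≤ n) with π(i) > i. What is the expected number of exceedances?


Write X = Σ_{i=1}^{261} X_i, where X_i = 1_{π(i) > i}.
For each fixed i, π(i) is uniform over {1, …, 261} (marginal of a uniform permutation), so P[π(i) > i] = (n − i)/n. Summing: Σ_{i=1}^{261} (n − i)/n = (0 + 1 + … + 260)/261 = 261(261 − 1)/(2·261) = (261 − 1)/2.
Hence E[X] = Σ_{i=1}^{261} (261 − i)/261 = 130 ≈ 130.0000.

E[X] = 130 = 130.0000.


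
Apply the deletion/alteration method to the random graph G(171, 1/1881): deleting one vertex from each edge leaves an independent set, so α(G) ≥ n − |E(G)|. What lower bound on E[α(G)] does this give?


E[|E(G)|] = C(171, 2)·p = 14535 · (1/1881) = 85/11.
E[α(G)] ≥ n − E[|E(G)|] = 171 − 85/11 = 1796/11.
Numerically: ≈ 163.272727.
(This is only a lower bound; the true E[α(G)] may be larger.)

E[α(G)] ≥ 1796/11 ≈ 163.272727.


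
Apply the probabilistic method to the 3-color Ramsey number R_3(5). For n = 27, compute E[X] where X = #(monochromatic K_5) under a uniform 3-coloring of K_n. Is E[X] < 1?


E[X] = C(27, 5) · 3^{1 − 10} = 80730 · 3^{−9} = 80730/19683.
As a reduced fraction: E[X] = 2990/729 ≈ 4.10151.
Is E[X] < 1? NO.
Since E[X] ≥ 1, the first-moment bound is inconclusive at n = 27; it does NOT by itself certify R_3(5) > 27.

E[X] = 2990/729 ≈ 4.10151; E[X] ≥ 1; first-moment method inconclusive here.


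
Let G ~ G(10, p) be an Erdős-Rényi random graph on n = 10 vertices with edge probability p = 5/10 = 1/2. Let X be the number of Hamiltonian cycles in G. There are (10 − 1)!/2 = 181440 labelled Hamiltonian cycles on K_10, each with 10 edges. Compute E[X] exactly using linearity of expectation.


K_10 has (10 − 1)!/2 = 181440 labelled Hamiltonian cycles.
For each such Hamiltonian cycle H, let X_H = 1 if all 10 edges of H are present in G. Then P[X_H = 1] = p^{10} = (1/2)^{10} = 1/1024.
By linearity of expectation: E[X] = Σ_H E[X_H] = 181440 · p^{10} = 181440 · 1/1024 = 2835/16.
Numerically: E[X] ≈ 177.

E[X] = 181440 · (1/2)^{10} = 2835/16 ≈ 177.


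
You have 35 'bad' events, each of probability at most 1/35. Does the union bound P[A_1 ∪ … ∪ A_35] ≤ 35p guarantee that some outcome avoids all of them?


Union bound: P[∪_{i=1}^{35} A_i] ≤ Σ_i P[A_i] ≤ 35·p = 35·(1/35) = 1.
Numerically: 1 ≈ 1.000.
Is 1 < 1? NO.
Since the bound 1 is ≥ 1, the union bound is uninformative here; it does NOT by itself certify existence.

35·p = 1 ≈ 1.000; existence NOT certified by the union bound.


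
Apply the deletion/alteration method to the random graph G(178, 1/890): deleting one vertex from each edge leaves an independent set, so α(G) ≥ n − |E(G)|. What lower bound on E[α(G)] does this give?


E[|E(G)|] = C(178, 2)·p = 15753 · (1/890) = 177/10.
E[α(G)] ≥ n − E[|E(G)|] = 178 − 177/10 = 1603/10.
Numerically: ≈ 160.3000.
(This is only a lower bound; the true E[α(G)] may be larger.)

E[α(G)] ≥ 1603/10 ≈ 160.3000.


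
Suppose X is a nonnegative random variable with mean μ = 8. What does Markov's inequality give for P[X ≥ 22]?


μ = E[X] = 8, a = 22.
Markov: P[X ≥ 22] ≤ μ/a = (8)/22 = 4/11.
Numerically: ≈ 0.364.
(Since a = 22 > μ = 8.000, the bound 4/11 is < 1 and informative.)

P[X ≥ 22] ≤ 4/11 ≈ 0.364.


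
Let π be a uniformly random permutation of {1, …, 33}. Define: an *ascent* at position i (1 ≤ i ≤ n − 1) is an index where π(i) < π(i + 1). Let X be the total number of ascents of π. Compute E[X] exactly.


Write X = Σ X_I over i = 1, …, 32, with X_I the indicator of one ascent.
There are 32 indicators.
For each fixed i, the pair (π(i), π(i+1)) is a uniformly random ordered pair of distinct values from {1, …, 33}; by symmetry P[π(i) < π(i+1)] = 1/2.
By linearity: E[X] = 32 · (1/2) = (33 − 1) · (1/2) = 16 ≈ 16.00000.

E[X] = 16 = 16.00000.


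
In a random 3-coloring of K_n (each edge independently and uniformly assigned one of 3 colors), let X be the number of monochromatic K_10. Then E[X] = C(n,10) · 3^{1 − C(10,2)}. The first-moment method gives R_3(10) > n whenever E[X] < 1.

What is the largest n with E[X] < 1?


We need C(n, 10) · 3^{1 − 45} < 1, i.e. C(n, 10) < 3^{45 − 1} = 984770902183611232881.
Check values of n near the boundary:
  n = 571: C(571, 10) = 937951290893172842001; 937951290893172842001 < 984770902183611232881? YES
  n = 572: C(572, 10) = 954640815642161682606; 954640815642161682606 < 984770902183611232881? YES
  n = 573: C(573, 10) = 971597135635805762226; 971597135635805762226 < 984770902183611232881? YES
  n = 574: C(574, 10) = 988824035203816502691; 988824035203816502691 < 984770902183611232881? NO
  n = 575: C(575, 10) = 1006325345561406175305; 1006325345561406175305 < 984770902183611232881? NO
The largest n with C(n, 10) < 984770902183611232881 is n = 573 (where E[X] = 35985079097622435638/36472996377170786403 ≈ 0.98662). Hence R_3(10) > 573, i.e. R_3(10) ≥ 574.

Largest n = 573; hence R_3(10) > 573.


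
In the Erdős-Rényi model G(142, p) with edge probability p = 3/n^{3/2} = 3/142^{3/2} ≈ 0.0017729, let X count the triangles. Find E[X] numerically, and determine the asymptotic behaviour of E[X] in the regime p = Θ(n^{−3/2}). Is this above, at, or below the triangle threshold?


Number of potential triangles: C(142, 3) = 467180.
Each occurs with probability p³ ≈ (0.0017729)³ ≈ 5.5727071e-09.
By linearity: E[X] = C(142, 3)·p³ ≈ 467180 · 5.5727071e-09 ≈ 0.00260.
Since α = 3/2 > 1, p = c/n^{3/2} = o(1/n) is below the triangle threshold p ~ 1/n. Asymptotically E[X] ~ (c³/6)·n^{3(1−α)} = (3³/6)·n^{-1.5} → 0, so by Markov's inequality G has no triangles w.h.p.

E[X] ≈ 0.00260; in regime p = Θ(1/n^{3/2}) E[X] tends to 0 (below the triangle threshold p ~ 1/n).
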